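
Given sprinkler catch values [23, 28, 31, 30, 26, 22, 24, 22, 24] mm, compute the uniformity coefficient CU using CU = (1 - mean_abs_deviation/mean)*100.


mean = 25.555556 mm
MAD = 2.839506 mm
CU = (1 - 2.839506/25.555556)*100

88.8889 %


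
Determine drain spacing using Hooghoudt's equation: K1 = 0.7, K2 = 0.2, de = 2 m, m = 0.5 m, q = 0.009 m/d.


S^2 = 8*K2*de*m/q + 4*K1*m^2/q
S^2 = 8*0.2*2*0.5/0.009 + 4*0.7*0.5^2/0.009
S = sqrt(255.5556)

15.9861 m


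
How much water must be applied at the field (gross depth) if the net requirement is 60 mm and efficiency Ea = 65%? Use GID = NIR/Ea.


Ea = 65% = 0.65
GID = NIR / Ea = 60 / 0.65 = 92.3077 mm

92.3077 mm


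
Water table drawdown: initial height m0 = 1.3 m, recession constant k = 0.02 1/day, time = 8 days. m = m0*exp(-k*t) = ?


m = m0 * exp(-k*t)
m = 1.3 * exp(-0.02 * 8)
m = 1.3 * exp(-0.1600)

1.1078 m


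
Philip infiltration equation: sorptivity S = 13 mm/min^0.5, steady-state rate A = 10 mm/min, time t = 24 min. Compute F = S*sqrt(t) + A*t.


F = S*sqrt(t) + A*t
F = 13*sqrt(24) + 10*24
F = 13*4.898979 + 240

303.6867 mm


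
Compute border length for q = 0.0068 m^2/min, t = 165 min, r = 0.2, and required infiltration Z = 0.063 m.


L = q*t/((1+r)*Z)
L = 0.0068*165/((1+0.2)*0.063)
L = 1.122/0.0756

14.8413 m


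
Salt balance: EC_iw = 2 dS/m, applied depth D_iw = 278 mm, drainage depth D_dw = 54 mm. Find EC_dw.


EC_dw = EC_iw * D_iw / D_dw
EC_dw = 2 * 278 / 54
EC_dw = 556 / 54

10.2963 dS/m


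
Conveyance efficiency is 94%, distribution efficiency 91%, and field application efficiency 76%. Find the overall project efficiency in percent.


Ec = 0.94, Eb = 0.91, Ea = 0.76
E = 0.94 * 0.91 * 0.76 * 100 = 65.0104%

65.0104 %


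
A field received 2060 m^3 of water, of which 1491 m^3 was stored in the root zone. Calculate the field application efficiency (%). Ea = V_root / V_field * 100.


Ea = V_root / V_field * 100 = 1491 / 2060 * 100 = 72.3786%

72.3786 %


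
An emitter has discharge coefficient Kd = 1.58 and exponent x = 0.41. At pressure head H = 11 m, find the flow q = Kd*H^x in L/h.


q = Kd * H^x = 1.58 * 11^0.41 = 1.58 * 2.672828

4.2231 L/h


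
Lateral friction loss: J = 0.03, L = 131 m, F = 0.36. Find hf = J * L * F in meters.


hf = J * L * F = 0.03 * 131 * 0.36 = 1.4148 m

1.4148 m


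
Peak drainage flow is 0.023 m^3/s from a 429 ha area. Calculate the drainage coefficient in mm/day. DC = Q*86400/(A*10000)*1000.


DC = Q * 86400 / (A * 10000) * 1000
DC = 0.023 * 86400 / (429 * 10000) * 1000
DC = 1987200.0000 / 4290000

0.4632 mm/day


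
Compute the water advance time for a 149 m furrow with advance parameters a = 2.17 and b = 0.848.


t = (L/a)^(1/b)
t = (149/2.17)^(1/0.848)
t = 68.663594^(1/0.848)

146.5383 min


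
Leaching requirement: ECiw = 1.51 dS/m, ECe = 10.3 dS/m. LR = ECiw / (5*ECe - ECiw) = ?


LR = ECiw / (5*ECe - ECiw)
LR = 1.51 / (5*10.3 - 1.51)
LR = 1.51 / 49.9900

0.0302


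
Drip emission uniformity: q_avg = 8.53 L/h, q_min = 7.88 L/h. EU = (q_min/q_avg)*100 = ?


EU = (q_min/q_avg)*100 = (7.88/8.53)*100 = 92.3798%

92.3798 %


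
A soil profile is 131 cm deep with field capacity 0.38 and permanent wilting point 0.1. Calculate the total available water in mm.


AWC = (FC - PWP) * d * 10
AWC = (0.38 - 0.1) * 131 * 10
AWC = 0.2800 * 131 * 10

366.8000 mm


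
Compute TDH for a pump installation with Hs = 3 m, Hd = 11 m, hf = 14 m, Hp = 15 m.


TDH = Hs + Hd + hf + Hp = 3 + 11 + 14 + 15 = 43

43 m


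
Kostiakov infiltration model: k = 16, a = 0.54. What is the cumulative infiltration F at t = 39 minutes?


F = k * t^a = 16 * 39^0.54
F = 16 * 7.230609

115.6897 mm


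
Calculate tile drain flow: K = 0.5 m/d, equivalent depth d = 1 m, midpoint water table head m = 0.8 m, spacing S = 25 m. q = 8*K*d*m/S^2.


q = 8*K*d*m/S^2
q = 8*0.5*1*0.8/25^2
q = 3.2000 / 625

0.0051 m/d


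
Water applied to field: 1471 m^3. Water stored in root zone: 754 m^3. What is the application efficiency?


Ea = V_root / V_field * 100 = 754 / 1471 * 100 = 51.2576%

51.2576 %


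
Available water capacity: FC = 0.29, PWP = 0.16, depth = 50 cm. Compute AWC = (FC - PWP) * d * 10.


AWC = (FC - PWP) * d * 10
AWC = (0.29 - 0.16) * 50 * 10
AWC = 0.1300 * 50 * 10

65.0000 mm


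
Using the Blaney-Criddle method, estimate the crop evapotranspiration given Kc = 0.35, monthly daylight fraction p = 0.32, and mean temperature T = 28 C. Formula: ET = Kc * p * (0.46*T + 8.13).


ET = Kc * p * (0.46*T + 8.13)
ET = 0.35 * 0.32 * (0.46*28 + 8.13)
ET = 0.35 * 0.32 * 21.0100

2.3531 mm/day


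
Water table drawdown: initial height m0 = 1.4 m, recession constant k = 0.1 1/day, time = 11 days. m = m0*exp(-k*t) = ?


m = m0 * exp(-k*t)
m = 1.4 * exp(-0.1 * 11)
m = 1.4 * exp(-1.1000)

0.4660 m


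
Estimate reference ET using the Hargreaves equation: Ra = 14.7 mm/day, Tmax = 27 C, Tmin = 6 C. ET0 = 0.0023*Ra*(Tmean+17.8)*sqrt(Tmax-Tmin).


Tmean = (Tmax + Tmin)/2 = (27 + 6)/2 = 16.5
ET0 = 0.0023 * 14.7 * (16.5 + 17.8) * sqrt(27 - 6)
ET0 = 0.0023 * 14.7 * 34.3 * 4.582576

5.3143 mm/day


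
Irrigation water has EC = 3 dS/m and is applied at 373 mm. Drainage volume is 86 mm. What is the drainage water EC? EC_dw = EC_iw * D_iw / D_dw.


EC_dw = EC_iw * D_iw / D_dw
EC_dw = 3 * 373 / 86
EC_dw = 1119 / 86

13.0116 dS/m


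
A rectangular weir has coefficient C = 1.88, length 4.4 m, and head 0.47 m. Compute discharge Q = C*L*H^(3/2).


Q = C * L * H^(3/2) = 1.88 * 4.4 * 0.47^1.5 = 1.88 * 4.4 * 0.322216

2.6654 m^3/s


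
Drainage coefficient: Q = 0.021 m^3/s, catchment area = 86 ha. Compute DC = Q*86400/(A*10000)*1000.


DC = Q * 86400 / (A * 10000) * 1000
DC = 0.021 * 86400 / (86 * 10000) * 1000
DC = 1814400.0000 / 860000

2.1098 mm/day


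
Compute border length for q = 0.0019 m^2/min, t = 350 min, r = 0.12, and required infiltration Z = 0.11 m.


L = q*t/((1+r)*Z)
L = 0.0019*350/((1+0.12)*0.11)
L = 0.665/0.1232

5.3977 m


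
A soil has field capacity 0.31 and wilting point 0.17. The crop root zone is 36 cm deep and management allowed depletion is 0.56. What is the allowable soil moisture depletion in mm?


SMD = (FC - PWP) * d * MAD * 10
SMD = (0.31 - 0.17) * 36 * 0.56 * 10
SMD = 0.1400 * 36 * 0.56 * 10

28.2240 mm


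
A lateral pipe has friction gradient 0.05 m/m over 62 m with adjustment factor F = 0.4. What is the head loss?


hf = J * L * F = 0.05 * 62 * 0.4 = 1.2400 m

1.2400 m


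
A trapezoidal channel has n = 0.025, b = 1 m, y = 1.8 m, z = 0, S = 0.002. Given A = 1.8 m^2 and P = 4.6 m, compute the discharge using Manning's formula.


R = A/P = 1.8/4.6 = 0.391304
Q = (1/0.025) * 1.8 * 0.391304^(2/3) * 0.002^0.5

1.7226 m^3/s


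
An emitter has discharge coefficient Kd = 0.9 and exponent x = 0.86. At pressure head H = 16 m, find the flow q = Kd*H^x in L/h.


q = Kd * H^x = 0.9 * 16^0.86 = 0.9 * 10.852835

9.7676 L/h


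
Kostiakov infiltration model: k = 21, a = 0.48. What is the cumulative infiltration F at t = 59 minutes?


F = k * t^a = 21 * 59^0.48
F = 21 * 7.079604

148.6717 mm


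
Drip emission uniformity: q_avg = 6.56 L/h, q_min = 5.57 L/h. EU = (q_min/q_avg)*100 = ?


EU = (q_min/q_avg)*100 = (5.57/6.56)*100 = 84.9085%

84.9085 %


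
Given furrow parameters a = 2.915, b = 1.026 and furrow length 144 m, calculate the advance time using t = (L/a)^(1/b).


t = (L/a)^(1/b)
t = (144/2.915)^(1/1.026)
t = 49.399657^(1/1.026)

44.7510 min


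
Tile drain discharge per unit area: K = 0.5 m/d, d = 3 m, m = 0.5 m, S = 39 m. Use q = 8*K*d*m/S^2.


q = 8*K*d*m/S^2
q = 8*0.5*3*0.5/39^2
q = 6.0000 / 1521

0.0039 m/d


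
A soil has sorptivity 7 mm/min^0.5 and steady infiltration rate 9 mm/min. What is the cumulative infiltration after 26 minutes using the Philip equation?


F = S*sqrt(t) + A*t
F = 7*sqrt(26) + 9*26
F = 7*5.099020 + 234

269.6931 mm


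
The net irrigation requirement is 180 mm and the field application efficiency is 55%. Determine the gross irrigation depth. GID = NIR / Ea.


Ea = 55% = 0.55
GID = NIR / Ea = 180 / 0.55 = 327.2727 mm

327.2727 mm


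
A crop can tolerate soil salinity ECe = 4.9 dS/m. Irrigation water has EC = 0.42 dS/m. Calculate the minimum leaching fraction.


LR = ECiw / (5*ECe - ECiw)
LR = 0.42 / (5*4.9 - 0.42)
LR = 0.42 / 24.0800

0.0174


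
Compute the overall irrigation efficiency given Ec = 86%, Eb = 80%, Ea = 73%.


Ec = 0.86, Eb = 0.8, Ea = 0.73
E = 0.86 * 0.8 * 0.73 * 100 = 50.2240%

50.2240 %


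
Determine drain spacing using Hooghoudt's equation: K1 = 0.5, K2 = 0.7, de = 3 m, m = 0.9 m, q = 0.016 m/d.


S^2 = 8*K2*de*m/q + 4*K1*m^2/q
S^2 = 8*0.7*3*0.9/0.016 + 4*0.5*0.9^2/0.016
S = sqrt(1046.2500)

32.3458 m


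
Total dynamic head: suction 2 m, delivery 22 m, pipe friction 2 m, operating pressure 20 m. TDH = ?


TDH = Hs + Hd + hf + Hp = 2 + 22 + 2 + 20 = 46

46 m


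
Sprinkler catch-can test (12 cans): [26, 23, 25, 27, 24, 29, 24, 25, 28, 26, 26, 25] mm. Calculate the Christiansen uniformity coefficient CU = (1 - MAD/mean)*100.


mean = 25.666667 mm
MAD = 1.333333 mm
CU = (1 - 1.333333/25.666667)*100

94.8052 %


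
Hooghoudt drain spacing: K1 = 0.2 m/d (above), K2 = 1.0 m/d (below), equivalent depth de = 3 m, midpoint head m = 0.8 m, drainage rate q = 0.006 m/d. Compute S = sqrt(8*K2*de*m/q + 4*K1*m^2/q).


S^2 = 8*K2*de*m/q + 4*K1*m^2/q
S^2 = 8*1.0*3*0.8/0.006 + 4*0.2*0.8^2/0.006
S = sqrt(3285.3333)

57.3178 m


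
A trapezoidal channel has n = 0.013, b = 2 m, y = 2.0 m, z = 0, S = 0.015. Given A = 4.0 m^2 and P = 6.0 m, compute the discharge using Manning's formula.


R = A/P = 4.0/6.0 = 0.666667
Q = (1/0.013) * 4.0 * 0.666667^(2/3) * 0.015^0.5

28.7586 m^3/s


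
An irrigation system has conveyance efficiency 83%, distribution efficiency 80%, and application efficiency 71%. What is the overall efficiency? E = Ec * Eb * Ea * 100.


Ec = 0.83, Eb = 0.8, Ea = 0.71
E = 0.83 * 0.8 * 0.71 * 100 = 47.1440%

47.1440 %


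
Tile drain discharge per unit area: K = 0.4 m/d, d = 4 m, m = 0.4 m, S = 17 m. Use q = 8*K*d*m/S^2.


q = 8*K*d*m/S^2
q = 8*0.4*4*0.4/17^2
q = 5.1200 / 289

0.0177 m/d


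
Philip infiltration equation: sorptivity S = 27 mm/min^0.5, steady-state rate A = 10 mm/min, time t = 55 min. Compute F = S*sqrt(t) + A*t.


F = S*sqrt(t) + A*t
F = 27*sqrt(55) + 10*55
F = 27*7.416198 + 550

750.2373 mm


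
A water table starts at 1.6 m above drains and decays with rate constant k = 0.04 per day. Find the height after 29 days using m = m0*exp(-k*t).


m = m0 * exp(-k*t)
m = 1.6 * exp(-0.04 * 29)
m = 1.6 * exp(-1.1600)

0.5016 m


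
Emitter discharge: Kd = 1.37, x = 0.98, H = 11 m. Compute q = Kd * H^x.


q = Kd * H^x = 1.37 * 11^0.98 = 1.37 * 10.484913

14.3643 L/h


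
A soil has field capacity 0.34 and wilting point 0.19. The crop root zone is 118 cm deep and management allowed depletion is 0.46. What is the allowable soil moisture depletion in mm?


SMD = (FC - PWP) * d * MAD * 10
SMD = (0.34 - 0.19) * 118 * 0.46 * 10
SMD = 0.1500 * 118 * 0.46 * 10

81.4200 mm


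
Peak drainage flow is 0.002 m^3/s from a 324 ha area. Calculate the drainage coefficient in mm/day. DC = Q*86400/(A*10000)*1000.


DC = Q * 86400 / (A * 10000) * 1000
DC = 0.002 * 86400 / (324 * 10000) * 1000
DC = 172800.0000 / 3240000

0.0533 mm/day


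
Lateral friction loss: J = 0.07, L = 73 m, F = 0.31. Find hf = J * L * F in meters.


hf = J * L * F = 0.07 * 73 * 0.31 = 1.5841 m

1.5841 m


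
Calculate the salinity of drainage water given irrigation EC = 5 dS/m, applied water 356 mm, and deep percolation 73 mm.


EC_dw = EC_iw * D_iw / D_dw
EC_dw = 5 * 356 / 73
EC_dw = 1780 / 73

24.3836 dS/m


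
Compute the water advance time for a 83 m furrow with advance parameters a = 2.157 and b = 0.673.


t = (L/a)^(1/b)
t = (83/2.157)^(1/0.673)
t = 38.479369^(1/0.673)

226.7070 min


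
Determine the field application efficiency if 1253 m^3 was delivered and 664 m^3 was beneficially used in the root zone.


Ea = V_root / V_field * 100 = 664 / 1253 * 100 = 52.9928%

52.9928 %


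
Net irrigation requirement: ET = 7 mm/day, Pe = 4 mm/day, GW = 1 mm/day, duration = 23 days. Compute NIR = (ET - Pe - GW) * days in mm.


Daily deficit = ET - Pe - GW = 7 - 4 - 1 = 2 mm/day
NIR = 2 * 23 = 46 mm

46.0000 mm


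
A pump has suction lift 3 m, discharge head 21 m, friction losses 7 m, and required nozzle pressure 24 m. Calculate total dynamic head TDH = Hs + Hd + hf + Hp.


TDH = Hs + Hd + hf + Hp = 3 + 21 + 7 + 24 = 55

55 m


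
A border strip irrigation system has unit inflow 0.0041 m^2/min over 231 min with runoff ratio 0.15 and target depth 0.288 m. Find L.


L = q*t/((1+r)*Z)
L = 0.0041*231/((1+0.15)*0.288)
L = 0.9471/0.3312

2.8596 m


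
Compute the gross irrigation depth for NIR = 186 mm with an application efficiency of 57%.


Ea = 57% = 0.57
GID = NIR / Ea = 186 / 0.57 = 326.3158 mm

326.3158 mm


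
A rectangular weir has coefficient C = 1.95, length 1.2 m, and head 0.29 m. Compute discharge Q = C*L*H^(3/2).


Q = C * L * H^(3/2) = 1.95 * 1.2 * 0.29^1.5 = 1.95 * 1.2 * 0.156170

0.3654 m^3/s


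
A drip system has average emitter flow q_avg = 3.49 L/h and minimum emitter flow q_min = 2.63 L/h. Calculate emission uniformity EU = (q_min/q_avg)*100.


EU = (q_min/q_avg)*100 = (2.63/3.49)*100 = 75.3582%

75.3582 %


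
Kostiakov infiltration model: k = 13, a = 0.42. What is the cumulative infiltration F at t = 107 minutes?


F = k * t^a = 13 * 107^0.42
F = 13 * 7.117725

92.5304 mm


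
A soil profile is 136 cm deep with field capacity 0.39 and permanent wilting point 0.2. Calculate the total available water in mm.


AWC = (FC - PWP) * d * 10
AWC = (0.39 - 0.2) * 136 * 10
AWC = 0.1900 * 136 * 10

258.4000 mm


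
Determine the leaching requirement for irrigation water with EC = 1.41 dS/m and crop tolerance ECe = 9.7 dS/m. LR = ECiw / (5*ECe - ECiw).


LR = ECiw / (5*ECe - ECiw)
LR = 1.41 / (5*9.7 - 1.41)
LR = 1.41 / 47.0900

0.0299


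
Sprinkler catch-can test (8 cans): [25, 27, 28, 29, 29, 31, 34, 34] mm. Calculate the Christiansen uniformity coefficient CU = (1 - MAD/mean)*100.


mean = 29.625000 mm
MAD = 2.531250 mm
CU = (1 - 2.531250/29.625000)*100

91.4557 %


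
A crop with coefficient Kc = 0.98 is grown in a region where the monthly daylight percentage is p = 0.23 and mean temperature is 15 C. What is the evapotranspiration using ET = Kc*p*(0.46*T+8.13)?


ET = Kc * p * (0.46*T + 8.13)
ET = 0.98 * 0.23 * (0.46*15 + 8.13)
ET = 0.98 * 0.23 * 15.0300

3.3878 mm/day


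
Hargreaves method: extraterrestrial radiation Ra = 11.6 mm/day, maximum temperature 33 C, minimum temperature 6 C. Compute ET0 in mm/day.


Tmean = (Tmax + Tmin)/2 = (33 + 6)/2 = 19.5
ET0 = 0.0023 * 11.6 * (19.5 + 17.8) * sqrt(33 - 6)
ET0 = 0.0023 * 11.6 * 37.3 * 5.196152

5.1710 mm/day


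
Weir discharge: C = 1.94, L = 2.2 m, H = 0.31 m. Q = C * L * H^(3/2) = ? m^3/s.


Q = C * L * H^(3/2) = 1.94 * 2.2 * 0.31^1.5 = 1.94 * 2.2 * 0.172601

0.7367 m^3/s


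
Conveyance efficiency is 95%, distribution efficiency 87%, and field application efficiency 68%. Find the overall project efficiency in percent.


Ec = 0.95, Eb = 0.87, Ea = 0.68
E = 0.95 * 0.87 * 0.68 * 100 = 56.2020%

56.2020 %


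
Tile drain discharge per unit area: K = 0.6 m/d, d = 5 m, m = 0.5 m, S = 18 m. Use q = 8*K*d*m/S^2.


q = 8*K*d*m/S^2
q = 8*0.6*5*0.5/18^2
q = 12.0000 / 324

0.0370 m/d


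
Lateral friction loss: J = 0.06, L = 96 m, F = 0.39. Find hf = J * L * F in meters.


hf = J * L * F = 0.06 * 96 * 0.39 = 2.2464 m

2.2464 m


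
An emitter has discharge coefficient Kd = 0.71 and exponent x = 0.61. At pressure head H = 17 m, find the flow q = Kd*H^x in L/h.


q = Kd * H^x = 0.71 * 17^0.61 = 0.71 * 5.630848

3.9979 L/h


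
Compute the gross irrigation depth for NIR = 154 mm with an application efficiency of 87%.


Ea = 87% = 0.87
GID = NIR / Ea = 154 / 0.87 = 177.0115 mm

177.0115 mm


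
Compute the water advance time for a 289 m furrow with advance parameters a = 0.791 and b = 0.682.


t = (L/a)^(1/b)
t = (289/0.791)^(1/0.682)
t = 365.360303^(1/0.682)

5723.4244 min


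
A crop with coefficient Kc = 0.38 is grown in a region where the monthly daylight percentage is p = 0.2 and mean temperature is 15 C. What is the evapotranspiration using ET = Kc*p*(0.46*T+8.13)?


ET = Kc * p * (0.46*T + 8.13)
ET = 0.38 * 0.2 * (0.46*15 + 8.13)
ET = 0.38 * 0.2 * 15.0300

1.1423 mm/day


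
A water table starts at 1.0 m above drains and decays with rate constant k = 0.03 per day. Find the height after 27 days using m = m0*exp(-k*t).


m = m0 * exp(-k*t)
m = 1.0 * exp(-0.03 * 27)
m = 1.0 * exp(-0.8100)

0.4449 m


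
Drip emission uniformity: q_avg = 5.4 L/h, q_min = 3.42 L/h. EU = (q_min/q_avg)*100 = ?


EU = (q_min/q_avg)*100 = (3.42/5.4)*100 = 63.3333%

63.3333 %


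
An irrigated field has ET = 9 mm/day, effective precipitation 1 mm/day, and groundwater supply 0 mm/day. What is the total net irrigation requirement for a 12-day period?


Daily deficit = ET - Pe - GW = 9 - 1 - 0 = 8 mm/day
NIR = 8 * 12 = 96 mm

96.0000 mm


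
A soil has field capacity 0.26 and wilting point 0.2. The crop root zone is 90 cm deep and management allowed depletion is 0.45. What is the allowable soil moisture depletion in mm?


SMD = (FC - PWP) * d * MAD * 10
SMD = (0.26 - 0.2) * 90 * 0.45 * 10
SMD = 0.0600 * 90 * 0.45 * 10

24.3000 mm


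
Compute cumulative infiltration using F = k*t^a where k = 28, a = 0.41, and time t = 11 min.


F = k * t^a = 28 * 11^0.41
F = 28 * 2.672828

74.8392 mm


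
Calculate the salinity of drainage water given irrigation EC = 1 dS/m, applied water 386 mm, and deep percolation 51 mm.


EC_dw = EC_iw * D_iw / D_dw
EC_dw = 1 * 386 / 51
EC_dw = 386 / 51

7.5686 dS/m


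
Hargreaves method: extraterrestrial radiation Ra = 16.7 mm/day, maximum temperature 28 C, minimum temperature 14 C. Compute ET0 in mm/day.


Tmean = (Tmax + Tmin)/2 = (28 + 14)/2 = 21.0
ET0 = 0.0023 * 16.7 * (21.0 + 17.8) * sqrt(28 - 14)
ET0 = 0.0023 * 16.7 * 38.8 * 3.741657

5.5762 mm/day


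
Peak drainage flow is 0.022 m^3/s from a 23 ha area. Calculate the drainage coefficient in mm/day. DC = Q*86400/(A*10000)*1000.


DC = Q * 86400 / (A * 10000) * 1000
DC = 0.022 * 86400 / (23 * 10000) * 1000
DC = 1900800.0000 / 230000

8.2643 mm/day


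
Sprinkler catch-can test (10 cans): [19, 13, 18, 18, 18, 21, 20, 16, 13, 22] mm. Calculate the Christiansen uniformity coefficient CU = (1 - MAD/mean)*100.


mean = 17.800000 mm
MAD = 2.280000 mm
CU = (1 - 2.280000/17.800000)*100

87.1910 %


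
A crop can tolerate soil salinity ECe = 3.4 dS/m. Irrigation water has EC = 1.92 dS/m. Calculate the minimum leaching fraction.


LR = ECiw / (5*ECe - ECiw)
LR = 1.92 / (5*3.4 - 1.92)
LR = 1.92 / 15.0800

0.1273


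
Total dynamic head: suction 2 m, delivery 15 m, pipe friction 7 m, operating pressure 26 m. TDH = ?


TDH = Hs + Hd + hf + Hp = 2 + 15 + 7 + 26 = 50

50 m


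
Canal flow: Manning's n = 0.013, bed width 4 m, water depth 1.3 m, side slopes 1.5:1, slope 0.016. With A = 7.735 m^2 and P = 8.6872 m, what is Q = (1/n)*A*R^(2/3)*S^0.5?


R = A/P = 7.735/8.6872 = 0.890390
Q = (1/0.013) * 7.735 * 0.890390^(2/3) * 0.016^0.5

69.6568 m^3/s


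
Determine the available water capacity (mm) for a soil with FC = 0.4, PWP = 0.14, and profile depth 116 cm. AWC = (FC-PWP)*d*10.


AWC = (FC - PWP) * d * 10
AWC = (0.4 - 0.14) * 116 * 10
AWC = 0.2600 * 116 * 10

301.6000 mm


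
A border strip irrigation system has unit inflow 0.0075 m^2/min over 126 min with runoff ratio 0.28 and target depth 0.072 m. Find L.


L = q*t/((1+r)*Z)
L = 0.0075*126/((1+0.28)*0.072)
L = 0.945/0.09216

10.2539 m


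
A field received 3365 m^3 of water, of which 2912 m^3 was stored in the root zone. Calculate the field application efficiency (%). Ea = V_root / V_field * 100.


Ea = V_root / V_field * 100 = 2912 / 3365 * 100 = 86.5379%

86.5379 %


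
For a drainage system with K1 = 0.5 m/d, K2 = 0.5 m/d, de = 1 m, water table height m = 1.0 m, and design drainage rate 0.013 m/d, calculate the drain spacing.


S^2 = 8*K2*de*m/q + 4*K1*m^2/q
S^2 = 8*0.5*1*1.0/0.013 + 4*0.5*1.0^2/0.013
S = sqrt(461.5385)

21.4834 m


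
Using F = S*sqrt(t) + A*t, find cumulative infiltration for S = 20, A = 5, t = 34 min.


F = S*sqrt(t) + A*t
F = 20*sqrt(34) + 5*34
F = 20*5.830952 + 170

286.6190 mm


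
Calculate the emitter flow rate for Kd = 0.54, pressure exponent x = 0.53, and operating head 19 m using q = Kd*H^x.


q = Kd * H^x = 0.54 * 19^0.53 = 0.54 * 4.761452

2.5712 L/h


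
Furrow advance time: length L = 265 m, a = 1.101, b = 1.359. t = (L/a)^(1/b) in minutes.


t = (L/a)^(1/b)
t = (265/1.101)^(1/1.359)
t = 240.690282^(1/1.359)

56.5407 min


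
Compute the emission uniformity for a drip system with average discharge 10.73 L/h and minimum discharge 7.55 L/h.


EU = (q_min/q_avg)*100 = (7.55/10.73)*100 = 70.3635%

70.3635 %


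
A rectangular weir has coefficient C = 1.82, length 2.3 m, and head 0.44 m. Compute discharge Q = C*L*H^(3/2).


Q = C * L * H^(3/2) = 1.82 * 2.3 * 0.44^1.5 = 1.82 * 2.3 * 0.291863

1.2217 m^3/s


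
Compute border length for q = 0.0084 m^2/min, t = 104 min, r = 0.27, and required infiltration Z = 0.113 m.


L = q*t/((1+r)*Z)
L = 0.0084*104/((1+0.27)*0.113)
L = 0.8736/0.14351

6.0874 m


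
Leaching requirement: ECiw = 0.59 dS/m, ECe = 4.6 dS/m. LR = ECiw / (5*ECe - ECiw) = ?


LR = ECiw / (5*ECe - ECiw)
LR = 0.59 / (5*4.6 - 0.59)
LR = 0.59 / 22.4100

0.0263


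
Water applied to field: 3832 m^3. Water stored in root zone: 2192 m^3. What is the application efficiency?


Ea = V_root / V_field * 100 = 2192 / 3832 * 100 = 57.2025%

57.2025 %


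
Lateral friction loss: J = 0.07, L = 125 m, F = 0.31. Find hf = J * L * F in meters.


hf = J * L * F = 0.07 * 125 * 0.31 = 2.7125 m

2.7125 m


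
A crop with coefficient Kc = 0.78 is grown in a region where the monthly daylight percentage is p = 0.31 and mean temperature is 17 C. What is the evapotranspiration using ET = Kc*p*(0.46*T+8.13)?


ET = Kc * p * (0.46*T + 8.13)
ET = 0.78 * 0.31 * (0.46*17 + 8.13)
ET = 0.78 * 0.31 * 15.9500

3.8567 mm/day


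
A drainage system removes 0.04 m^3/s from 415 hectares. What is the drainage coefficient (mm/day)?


DC = Q * 86400 / (A * 10000) * 1000
DC = 0.04 * 86400 / (415 * 10000) * 1000
DC = 3456000.0000 / 4150000

0.8328 mm/day


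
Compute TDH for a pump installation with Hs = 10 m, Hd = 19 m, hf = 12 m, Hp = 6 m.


TDH = Hs + Hd + hf + Hp = 10 + 19 + 12 + 6 = 47

47 m


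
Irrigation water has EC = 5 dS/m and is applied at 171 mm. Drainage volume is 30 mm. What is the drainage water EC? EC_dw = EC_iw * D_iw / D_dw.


EC_dw = EC_iw * D_iw / D_dw
EC_dw = 5 * 171 / 30
EC_dw = 855 / 30

28.5000 dS/m


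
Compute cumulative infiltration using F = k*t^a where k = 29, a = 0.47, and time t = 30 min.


F = k * t^a = 29 * 30^0.47
F = 29 * 4.945919

143.4317 mm


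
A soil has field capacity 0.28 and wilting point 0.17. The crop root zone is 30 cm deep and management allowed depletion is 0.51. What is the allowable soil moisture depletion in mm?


SMD = (FC - PWP) * d * MAD * 10
SMD = (0.28 - 0.17) * 30 * 0.51 * 10
SMD = 0.1100 * 30 * 0.51 * 10

16.8300 mm


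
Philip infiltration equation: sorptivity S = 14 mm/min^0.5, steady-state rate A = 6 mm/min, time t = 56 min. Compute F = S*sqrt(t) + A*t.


F = S*sqrt(t) + A*t
F = 14*sqrt(56) + 6*56
F = 14*7.483315 + 336

440.7664 mm


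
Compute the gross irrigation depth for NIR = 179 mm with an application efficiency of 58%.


Ea = 58% = 0.58
GID = NIR / Ea = 179 / 0.58 = 308.6207 mm

308.6207 mm


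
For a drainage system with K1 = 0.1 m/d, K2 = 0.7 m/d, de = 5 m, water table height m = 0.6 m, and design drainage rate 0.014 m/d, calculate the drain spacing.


S^2 = 8*K2*de*m/q + 4*K1*m^2/q
S^2 = 8*0.7*5*0.6/0.014 + 4*0.1*0.6^2/0.014
S = sqrt(1210.2857)

34.7892 m


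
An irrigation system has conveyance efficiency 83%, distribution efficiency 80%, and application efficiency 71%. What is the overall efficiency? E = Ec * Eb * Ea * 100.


Ec = 0.83, Eb = 0.8, Ea = 0.71
E = 0.83 * 0.8 * 0.71 * 100 = 47.1440%

47.1440 %


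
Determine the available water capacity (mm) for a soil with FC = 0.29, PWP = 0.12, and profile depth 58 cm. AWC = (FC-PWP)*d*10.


AWC = (FC - PWP) * d * 10
AWC = (0.29 - 0.12) * 58 * 10
AWC = 0.1700 * 58 * 10

98.6000 mm


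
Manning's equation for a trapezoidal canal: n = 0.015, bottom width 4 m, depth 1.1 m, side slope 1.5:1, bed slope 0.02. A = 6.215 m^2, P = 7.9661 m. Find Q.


R = A/P = 6.215/7.9661 = 0.780181
Q = (1/0.015) * 6.215 * 0.780181^(2/3) * 0.02^0.5

49.6587 m^3/s


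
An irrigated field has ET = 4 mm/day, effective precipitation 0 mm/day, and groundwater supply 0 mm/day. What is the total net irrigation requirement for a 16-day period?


Daily deficit = ET - Pe - GW = 4 - 0 - 0 = 4 mm/day
NIR = 4 * 16 = 64 mm

64.0000 mm


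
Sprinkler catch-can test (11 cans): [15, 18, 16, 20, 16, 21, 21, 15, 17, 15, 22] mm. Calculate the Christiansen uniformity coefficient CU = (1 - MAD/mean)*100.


mean = 17.818182 mm
MAD = 2.347107 mm
CU = (1 - 2.347107/17.818182)*100

86.8275 %


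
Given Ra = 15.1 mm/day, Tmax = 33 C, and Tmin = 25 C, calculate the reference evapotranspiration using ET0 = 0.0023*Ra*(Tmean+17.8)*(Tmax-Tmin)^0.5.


Tmean = (Tmax + Tmin)/2 = (33 + 25)/2 = 29.0
ET0 = 0.0023 * 15.1 * (29.0 + 17.8) * sqrt(33 - 25)
ET0 = 0.0023 * 15.1 * 46.8 * 2.828427

4.5972 mm/day


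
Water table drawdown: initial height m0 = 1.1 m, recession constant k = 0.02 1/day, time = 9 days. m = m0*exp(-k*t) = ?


m = m0 * exp(-k*t)
m = 1.1 * exp(-0.02 * 9)
m = 1.1 * exp(-0.1800)

0.9188 m


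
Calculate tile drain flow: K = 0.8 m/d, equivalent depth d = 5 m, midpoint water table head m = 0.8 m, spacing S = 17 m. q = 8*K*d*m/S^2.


q = 8*K*d*m/S^2
q = 8*0.8*5*0.8/17^2
q = 25.6000 / 289

0.0886 m/d


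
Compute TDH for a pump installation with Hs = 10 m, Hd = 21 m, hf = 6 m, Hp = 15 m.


TDH = Hs + Hd + hf + Hp = 10 + 21 + 6 + 15 = 52

52 m


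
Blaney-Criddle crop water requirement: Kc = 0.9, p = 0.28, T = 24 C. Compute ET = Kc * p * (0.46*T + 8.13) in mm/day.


ET = Kc * p * (0.46*T + 8.13)
ET = 0.9 * 0.28 * (0.46*24 + 8.13)
ET = 0.9 * 0.28 * 19.1700

4.8308 mm/day


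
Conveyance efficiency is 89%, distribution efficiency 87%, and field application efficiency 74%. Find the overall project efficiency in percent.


Ec = 0.89, Eb = 0.87, Ea = 0.74
E = 0.89 * 0.87 * 0.74 * 100 = 57.2982%

57.2982 %


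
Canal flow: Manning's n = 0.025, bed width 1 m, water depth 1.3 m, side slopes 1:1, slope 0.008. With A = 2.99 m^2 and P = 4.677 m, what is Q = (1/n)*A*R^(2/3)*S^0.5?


R = A/P = 2.99/4.677 = 0.639299
Q = (1/0.025) * 2.99 * 0.639299^(2/3) * 0.008^0.5

7.9386 m^3/s


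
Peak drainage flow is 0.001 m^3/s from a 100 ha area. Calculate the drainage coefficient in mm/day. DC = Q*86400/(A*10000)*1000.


DC = Q * 86400 / (A * 10000) * 1000
DC = 0.001 * 86400 / (100 * 10000) * 1000
DC = 86400.0000 / 1000000

0.0864 mm/day


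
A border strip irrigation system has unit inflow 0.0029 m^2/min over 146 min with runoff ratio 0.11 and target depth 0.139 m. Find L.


L = q*t/((1+r)*Z)
L = 0.0029*146/((1+0.11)*0.139)
L = 0.4234/0.15429

2.7442 m


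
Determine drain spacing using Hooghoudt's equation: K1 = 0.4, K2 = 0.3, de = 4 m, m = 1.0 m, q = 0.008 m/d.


S^2 = 8*K2*de*m/q + 4*K1*m^2/q
S^2 = 8*0.3*4*1.0/0.008 + 4*0.4*1.0^2/0.008
S = sqrt(1400.0000)

37.4166 m


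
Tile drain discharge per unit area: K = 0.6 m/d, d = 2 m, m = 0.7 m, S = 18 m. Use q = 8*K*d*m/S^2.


q = 8*K*d*m/S^2
q = 8*0.6*2*0.7/18^2
q = 6.7200 / 324

0.0207 m/d


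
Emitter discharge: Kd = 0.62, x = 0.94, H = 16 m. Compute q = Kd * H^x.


q = Kd * H^x = 0.62 * 16^0.94 = 0.62 * 13.547925

8.3997 L/h


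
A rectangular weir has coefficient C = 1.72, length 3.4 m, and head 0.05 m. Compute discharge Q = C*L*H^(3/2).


Q = C * L * H^(3/2) = 1.72 * 3.4 * 0.05^1.5 = 1.72 * 3.4 * 0.011180

0.0654 m^3/s


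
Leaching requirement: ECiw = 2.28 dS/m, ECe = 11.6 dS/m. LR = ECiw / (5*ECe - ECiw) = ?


LR = ECiw / (5*ECe - ECiw)
LR = 2.28 / (5*11.6 - 2.28)
LR = 2.28 / 55.7200

0.0409


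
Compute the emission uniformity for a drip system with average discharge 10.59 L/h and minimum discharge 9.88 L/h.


EU = (q_min/q_avg)*100 = (9.88/10.59)*100 = 93.2956%

93.2956 %


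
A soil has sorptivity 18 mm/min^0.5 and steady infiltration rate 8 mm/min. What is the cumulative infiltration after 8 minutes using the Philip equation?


F = S*sqrt(t) + A*t
F = 18*sqrt(8) + 8*8
F = 18*2.828427 + 64

114.9117 mm


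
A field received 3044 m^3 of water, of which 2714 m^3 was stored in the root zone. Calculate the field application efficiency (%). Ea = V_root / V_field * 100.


Ea = V_root / V_field * 100 = 2714 / 3044 * 100 = 89.1590%

89.1590 %


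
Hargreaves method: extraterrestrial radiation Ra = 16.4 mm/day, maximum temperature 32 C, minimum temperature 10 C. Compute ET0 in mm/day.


Tmean = (Tmax + Tmin)/2 = (32 + 10)/2 = 21.0
ET0 = 0.0023 * 16.4 * (21.0 + 17.8) * sqrt(32 - 10)
ET0 = 0.0023 * 16.4 * 38.8 * 4.690416

6.8646 mm/day


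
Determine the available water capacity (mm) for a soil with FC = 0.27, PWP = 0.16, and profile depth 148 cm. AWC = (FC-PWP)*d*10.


AWC = (FC - PWP) * d * 10
AWC = (0.27 - 0.16) * 148 * 10
AWC = 0.1100 * 148 * 10

162.8000 mm


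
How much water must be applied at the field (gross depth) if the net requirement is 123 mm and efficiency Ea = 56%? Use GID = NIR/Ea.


Ea = 56% = 0.56
GID = NIR / Ea = 123 / 0.56 = 219.6429 mm

219.6429 mm


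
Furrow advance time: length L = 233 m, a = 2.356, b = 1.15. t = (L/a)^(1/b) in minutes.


t = (L/a)^(1/b)
t = (233/2.356)^(1/1.15)
t = 98.896435^(1/1.15)

54.3175 min


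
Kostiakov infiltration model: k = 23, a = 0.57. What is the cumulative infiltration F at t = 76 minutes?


F = k * t^a = 23 * 76^0.57
F = 23 * 11.804939

271.5136 mm


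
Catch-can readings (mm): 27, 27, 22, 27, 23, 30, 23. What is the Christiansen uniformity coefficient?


mean = 25.571429 mm
MAD = 2.489796 mm
CU = (1 - 2.489796/25.571429)*100

90.2634 %


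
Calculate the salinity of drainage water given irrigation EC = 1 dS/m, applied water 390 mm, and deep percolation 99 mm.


EC_dw = EC_iw * D_iw / D_dw
EC_dw = 1 * 390 / 99
EC_dw = 390 / 99

3.9394 dS/m


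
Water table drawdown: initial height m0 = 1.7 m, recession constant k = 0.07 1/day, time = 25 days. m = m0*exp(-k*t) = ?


m = m0 * exp(-k*t)
m = 1.7 * exp(-0.07 * 25)
m = 1.7 * exp(-1.7500)

0.2954 m


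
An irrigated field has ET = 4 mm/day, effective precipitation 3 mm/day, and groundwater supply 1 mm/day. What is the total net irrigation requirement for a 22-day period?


Daily deficit = ET - Pe - GW = 4 - 3 - 1 = 0 mm/day
NIR = 0 * 22 = 0 mm

0 mm


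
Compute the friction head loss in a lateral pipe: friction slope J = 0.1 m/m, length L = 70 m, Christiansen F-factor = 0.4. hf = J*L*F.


hf = J * L * F = 0.1 * 70 * 0.4 = 2.8000 m

2.8000 m


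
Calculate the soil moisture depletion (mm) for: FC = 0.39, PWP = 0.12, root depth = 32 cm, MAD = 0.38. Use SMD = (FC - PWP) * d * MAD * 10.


SMD = (FC - PWP) * d * MAD * 10
SMD = (0.39 - 0.12) * 32 * 0.38 * 10
SMD = 0.2700 * 32 * 0.38 * 10

32.8320 mm


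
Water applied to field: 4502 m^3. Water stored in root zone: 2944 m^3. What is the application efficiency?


Ea = V_root / V_field * 100 = 2944 / 4502 * 100 = 65.3932%

65.3932 %


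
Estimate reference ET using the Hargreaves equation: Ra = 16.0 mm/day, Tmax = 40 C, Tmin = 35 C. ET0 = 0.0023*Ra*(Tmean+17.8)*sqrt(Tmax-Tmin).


Tmean = (Tmax + Tmin)/2 = (40 + 35)/2 = 37.5
ET0 = 0.0023 * 16.0 * (37.5 + 17.8) * sqrt(40 - 35)
ET0 = 0.0023 * 16.0 * 55.3 * 2.236068

4.5505 mm/day


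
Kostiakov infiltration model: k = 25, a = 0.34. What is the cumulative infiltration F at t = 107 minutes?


F = k * t^a = 25 * 107^0.34
F = 25 * 4.897681

122.4420 mm


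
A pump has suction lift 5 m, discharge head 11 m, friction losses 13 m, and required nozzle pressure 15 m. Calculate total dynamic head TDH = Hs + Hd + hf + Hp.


TDH = Hs + Hd + hf + Hp = 5 + 11 + 13 + 15 = 44

44 m


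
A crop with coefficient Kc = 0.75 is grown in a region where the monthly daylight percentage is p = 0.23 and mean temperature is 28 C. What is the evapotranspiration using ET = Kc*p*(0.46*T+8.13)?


ET = Kc * p * (0.46*T + 8.13)
ET = 0.75 * 0.23 * (0.46*28 + 8.13)
ET = 0.75 * 0.23 * 21.0100

3.6242 mm/day


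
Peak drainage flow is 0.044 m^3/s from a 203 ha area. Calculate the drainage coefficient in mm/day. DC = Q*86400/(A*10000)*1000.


DC = Q * 86400 / (A * 10000) * 1000
DC = 0.044 * 86400 / (203 * 10000) * 1000
DC = 3801600.0000 / 2030000

1.8727 mm/day


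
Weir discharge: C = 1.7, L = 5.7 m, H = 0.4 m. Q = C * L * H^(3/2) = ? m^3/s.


Q = C * L * H^(3/2) = 1.7 * 5.7 * 0.4^1.5 = 1.7 * 5.7 * 0.252982

2.4514 m^3/s


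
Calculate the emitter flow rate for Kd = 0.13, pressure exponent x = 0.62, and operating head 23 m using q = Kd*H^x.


q = Kd * H^x = 0.13 * 23^0.62 = 0.13 * 6.986687

0.9083 L/h


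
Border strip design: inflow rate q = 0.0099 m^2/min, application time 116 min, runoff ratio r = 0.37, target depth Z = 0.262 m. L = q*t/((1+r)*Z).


L = q*t/((1+r)*Z)
L = 0.0099*116/((1+0.37)*0.262)
L = 1.1484/0.35894

3.1994 m


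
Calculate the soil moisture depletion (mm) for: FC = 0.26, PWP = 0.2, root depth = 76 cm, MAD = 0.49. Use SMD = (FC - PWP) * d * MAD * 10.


SMD = (FC - PWP) * d * MAD * 10
SMD = (0.26 - 0.2) * 76 * 0.49 * 10
SMD = 0.0600 * 76 * 0.49 * 10

22.3440 mm


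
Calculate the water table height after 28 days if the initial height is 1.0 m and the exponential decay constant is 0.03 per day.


m = m0 * exp(-k*t)
m = 1.0 * exp(-0.03 * 28)
m = 1.0 * exp(-0.8400)

0.4317 m


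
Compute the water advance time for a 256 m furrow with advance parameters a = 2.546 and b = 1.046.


t = (L/a)^(1/b)
t = (256/2.546)^(1/1.046)
t = 100.549882^(1/1.046)

82.0961 min


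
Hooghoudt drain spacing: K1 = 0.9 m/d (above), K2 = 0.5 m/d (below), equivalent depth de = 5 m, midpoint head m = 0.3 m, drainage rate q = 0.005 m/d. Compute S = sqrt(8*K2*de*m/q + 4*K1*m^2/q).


S^2 = 8*K2*de*m/q + 4*K1*m^2/q
S^2 = 8*0.5*5*0.3/0.005 + 4*0.9*0.3^2/0.005
S = sqrt(1264.8000)

35.5640 m


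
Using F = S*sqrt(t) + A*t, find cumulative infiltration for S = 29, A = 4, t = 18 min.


F = S*sqrt(t) + A*t
F = 29*sqrt(18) + 4*18
F = 29*4.242641 + 72

195.0366 mm


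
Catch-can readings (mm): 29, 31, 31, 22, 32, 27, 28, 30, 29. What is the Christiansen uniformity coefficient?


mean = 28.777778 mm
MAD = 2.074074 mm
CU = (1 - 2.074074/28.777778)*100

92.7928 %


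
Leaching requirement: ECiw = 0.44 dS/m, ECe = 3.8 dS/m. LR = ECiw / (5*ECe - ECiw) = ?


LR = ECiw / (5*ECe - ECiw)
LR = 0.44 / (5*3.8 - 0.44)
LR = 0.44 / 18.5600

0.0237


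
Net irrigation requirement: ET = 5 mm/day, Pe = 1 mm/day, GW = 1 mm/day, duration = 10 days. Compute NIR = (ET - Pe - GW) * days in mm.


Daily deficit = ET - Pe - GW = 5 - 1 - 1 = 3 mm/day
NIR = 3 * 10 = 30 mm

30.0000 mm


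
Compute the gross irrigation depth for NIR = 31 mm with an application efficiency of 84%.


Ea = 84% = 0.84
GID = NIR / Ea = 31 / 0.84 = 36.9048 mm

36.9048 mm


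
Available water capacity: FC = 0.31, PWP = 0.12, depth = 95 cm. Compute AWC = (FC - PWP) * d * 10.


AWC = (FC - PWP) * d * 10
AWC = (0.31 - 0.12) * 95 * 10
AWC = 0.1900 * 95 * 10

180.5000 mm


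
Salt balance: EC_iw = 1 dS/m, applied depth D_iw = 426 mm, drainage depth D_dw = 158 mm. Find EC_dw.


EC_dw = EC_iw * D_iw / D_dw
EC_dw = 1 * 426 / 158
EC_dw = 426 / 158

2.6962 dS/m


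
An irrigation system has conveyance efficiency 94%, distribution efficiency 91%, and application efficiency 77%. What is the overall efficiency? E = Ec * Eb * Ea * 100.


Ec = 0.94, Eb = 0.91, Ea = 0.77
E = 0.94 * 0.91 * 0.77 * 100 = 65.8658%

65.8658 %


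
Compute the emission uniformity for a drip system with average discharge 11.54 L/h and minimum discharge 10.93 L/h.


EU = (q_min/q_avg)*100 = (10.93/11.54)*100 = 94.7140%

94.7140 %


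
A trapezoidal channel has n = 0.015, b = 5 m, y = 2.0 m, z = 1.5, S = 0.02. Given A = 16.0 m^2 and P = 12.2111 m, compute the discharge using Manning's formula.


R = A/P = 16.0/12.2111 = 1.310283
Q = (1/0.015) * 16.0 * 1.310283^(2/3) * 0.02^0.5

180.6289 m^3/s


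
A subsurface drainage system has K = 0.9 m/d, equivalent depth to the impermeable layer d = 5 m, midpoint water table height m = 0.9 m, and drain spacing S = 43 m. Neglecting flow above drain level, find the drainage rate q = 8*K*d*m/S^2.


q = 8*K*d*m/S^2
q = 8*0.9*5*0.9/43^2
q = 32.4000 / 1849

0.0175 m/d


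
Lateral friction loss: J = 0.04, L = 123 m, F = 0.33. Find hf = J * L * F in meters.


hf = J * L * F = 0.04 * 123 * 0.33 = 1.6236 m

1.6236 m


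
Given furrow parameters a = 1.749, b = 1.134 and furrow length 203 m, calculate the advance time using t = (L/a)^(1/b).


t = (L/a)^(1/b)
t = (203/1.749)^(1/1.134)
t = 116.066324^(1/1.134)

66.1803 min


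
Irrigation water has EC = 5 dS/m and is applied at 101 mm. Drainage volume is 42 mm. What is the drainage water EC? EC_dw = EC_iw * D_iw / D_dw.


EC_dw = EC_iw * D_iw / D_dw
EC_dw = 5 * 101 / 42
EC_dw = 505 / 42

12.0238 dS/m


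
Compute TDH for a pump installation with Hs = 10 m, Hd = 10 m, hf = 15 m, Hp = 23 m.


TDH = Hs + Hd + hf + Hp = 10 + 10 + 15 + 23 = 58

58 m


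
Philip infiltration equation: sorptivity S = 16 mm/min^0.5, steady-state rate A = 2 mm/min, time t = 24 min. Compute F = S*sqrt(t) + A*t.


F = S*sqrt(t) + A*t
F = 16*sqrt(24) + 2*24
F = 16*4.898979 + 48

126.3837 mm


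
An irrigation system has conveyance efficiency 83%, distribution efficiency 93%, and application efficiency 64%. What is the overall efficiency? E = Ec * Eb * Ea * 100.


Ec = 0.83, Eb = 0.93, Ea = 0.64
E = 0.83 * 0.93 * 0.64 * 100 = 49.4016%

49.4016 %


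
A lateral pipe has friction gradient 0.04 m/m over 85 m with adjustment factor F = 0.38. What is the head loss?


hf = J * L * F = 0.04 * 85 * 0.38 = 1.2920 m

1.2920 m


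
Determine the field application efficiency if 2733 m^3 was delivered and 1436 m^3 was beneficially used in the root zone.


Ea = V_root / V_field * 100 = 1436 / 2733 * 100 = 52.5430%

52.5430 %


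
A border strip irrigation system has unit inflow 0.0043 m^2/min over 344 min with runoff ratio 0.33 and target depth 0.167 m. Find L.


L = q*t/((1+r)*Z)
L = 0.0043*344/((1+0.33)*0.167)
L = 1.4792/0.22211

6.6598 m


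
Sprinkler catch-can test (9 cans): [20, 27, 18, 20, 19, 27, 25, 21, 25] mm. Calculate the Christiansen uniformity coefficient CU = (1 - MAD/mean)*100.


mean = 22.444444 mm
MAD = 3.160494 mm
CU = (1 - 3.160494/22.444444)*100

85.9186 %


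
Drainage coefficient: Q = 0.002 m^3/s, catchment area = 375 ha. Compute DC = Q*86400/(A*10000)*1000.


DC = Q * 86400 / (A * 10000) * 1000
DC = 0.002 * 86400 / (375 * 10000) * 1000
DC = 172800.0000 / 3750000

0.0461 mm/day


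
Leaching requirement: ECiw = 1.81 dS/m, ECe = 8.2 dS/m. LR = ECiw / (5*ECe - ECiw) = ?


LR = ECiw / (5*ECe - ECiw)
LR = 1.81 / (5*8.2 - 1.81)
LR = 1.81 / 39.1900

0.0462
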